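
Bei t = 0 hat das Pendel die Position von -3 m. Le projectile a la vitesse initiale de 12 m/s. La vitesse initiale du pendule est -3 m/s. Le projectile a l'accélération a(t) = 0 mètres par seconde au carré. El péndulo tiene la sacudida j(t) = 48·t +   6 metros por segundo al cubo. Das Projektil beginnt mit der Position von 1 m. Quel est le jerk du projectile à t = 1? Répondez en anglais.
We must differentiate our acceleration equation a(t) = 0 1 time. The derivative of acceleration gives jerk: j(t) = 0. Using j(t) = 0 and substituting t = 1, we find j = 0.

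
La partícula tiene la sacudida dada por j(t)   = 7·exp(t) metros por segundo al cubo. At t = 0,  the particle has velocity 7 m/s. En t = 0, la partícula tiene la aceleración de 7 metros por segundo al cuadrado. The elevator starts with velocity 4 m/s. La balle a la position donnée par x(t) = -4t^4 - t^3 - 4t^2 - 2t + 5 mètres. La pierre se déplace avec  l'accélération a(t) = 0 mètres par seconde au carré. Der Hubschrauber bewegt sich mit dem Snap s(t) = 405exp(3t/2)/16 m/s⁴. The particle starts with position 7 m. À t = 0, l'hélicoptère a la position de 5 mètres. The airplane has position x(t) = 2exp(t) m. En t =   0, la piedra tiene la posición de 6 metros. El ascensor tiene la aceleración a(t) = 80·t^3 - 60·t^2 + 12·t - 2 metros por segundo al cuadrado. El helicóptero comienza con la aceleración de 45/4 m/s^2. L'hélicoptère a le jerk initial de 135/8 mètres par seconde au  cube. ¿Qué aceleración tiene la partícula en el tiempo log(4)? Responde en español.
Partiendo de la sacudida j(t) = 7·exp(t), tomamos 1 integral. La antiderivada de la sacudida es la aceleración. Usando a(0) = 7, obtenemos a(t) = 7·exp(t). Tenemos la aceleración a(t) = 7·exp(t). Sustituyendo t = log(4): a(log(4)) = 28.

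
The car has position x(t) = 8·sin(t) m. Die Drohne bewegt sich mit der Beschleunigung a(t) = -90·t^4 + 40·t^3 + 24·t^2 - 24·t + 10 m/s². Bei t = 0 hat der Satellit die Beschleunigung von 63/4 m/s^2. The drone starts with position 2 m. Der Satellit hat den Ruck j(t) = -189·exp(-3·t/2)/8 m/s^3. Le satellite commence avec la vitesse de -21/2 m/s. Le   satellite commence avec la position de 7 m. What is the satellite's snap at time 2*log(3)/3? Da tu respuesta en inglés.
We must differentiate our jerk equation j(t) = -189·exp(-3·t/2)/8 1 time. Differentiating jerk, we get snap: s(t) = 567·exp(-3·t/2)/16. Using s(t) = 567·exp(-3·t/2)/16 and substituting t = 2*log(3)/3, we find s = 189/16.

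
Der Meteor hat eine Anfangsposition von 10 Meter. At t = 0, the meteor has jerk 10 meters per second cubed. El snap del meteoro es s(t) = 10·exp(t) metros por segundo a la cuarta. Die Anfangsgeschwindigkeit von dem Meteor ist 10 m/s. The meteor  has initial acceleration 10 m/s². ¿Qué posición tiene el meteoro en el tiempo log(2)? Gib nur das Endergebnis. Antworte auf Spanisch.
En t = log(2), x = 20.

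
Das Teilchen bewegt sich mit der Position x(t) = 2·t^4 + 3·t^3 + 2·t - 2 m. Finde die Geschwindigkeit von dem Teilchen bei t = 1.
Ausgehend von der Position x(t) = 2·t^4 + 3·t^3 + 2·t - 2, nehmen wir 1 Ableitung. Durch Ableiten von der Position erhalten wir die Geschwindigkeit: v(t) = 8·t^3 + 9·t^2 + 2. Mit v(t) = 8·t^3 + 9·t^2 + 2 und Einsetzen von t = 1, finden wir v = 19.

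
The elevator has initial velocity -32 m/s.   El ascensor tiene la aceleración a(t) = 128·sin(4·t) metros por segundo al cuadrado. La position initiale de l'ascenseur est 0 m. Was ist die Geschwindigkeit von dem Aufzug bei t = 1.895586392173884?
Wir müssen unsere Gleichung für die Beschleunigung a(t) = 128·sin(4·t) 1-mal integrieren. Die Stammfunktion von der Beschleunigung ist die Geschwindigkeit. Mit v(0) = -32 erhalten wir v(t) = -32·cos(4·t). Wir haben die Geschwindigkeit v(t) = -32·cos(4·t). Durch Einsetzen von t = 1.895586392173884: v(1.895586392173884) = -8.58585187534658.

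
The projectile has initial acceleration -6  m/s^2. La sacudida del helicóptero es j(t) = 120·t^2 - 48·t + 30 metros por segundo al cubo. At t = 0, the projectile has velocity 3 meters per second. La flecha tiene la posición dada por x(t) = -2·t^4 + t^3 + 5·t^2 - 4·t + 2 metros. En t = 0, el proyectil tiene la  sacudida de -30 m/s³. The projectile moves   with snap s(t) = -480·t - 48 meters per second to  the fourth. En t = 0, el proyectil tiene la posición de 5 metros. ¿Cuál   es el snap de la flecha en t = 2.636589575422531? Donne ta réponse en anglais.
We must differentiate our position equation x(t) = -2·t^4 + t^3 + 5·t^2 - 4·t + 2 4 times. The derivative of position gives velocity: v(t) = -8·t^3 + 3·t^2 + 10·t - 4. Differentiating velocity, we get acceleration: a(t) = -24·t^2 + 6·t + 10. The derivative of acceleration gives jerk: j(t) = 6 - 48·t. Taking d/dt of j(t), we find s(t) = -48. Using s(t) = -48 and substituting t = 2.636589575422531, we find s = -48.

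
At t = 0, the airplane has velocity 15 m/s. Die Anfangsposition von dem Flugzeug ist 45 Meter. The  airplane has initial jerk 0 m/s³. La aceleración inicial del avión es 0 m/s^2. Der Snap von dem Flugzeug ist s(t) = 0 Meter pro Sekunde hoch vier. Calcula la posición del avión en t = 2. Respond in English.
To find the answer, we compute 4 antiderivatives of s(t) = 0. The antiderivative of snap is jerk. Using j(0) = 0, we get j(t) = 0. Finding the antiderivative of j(t) and using a(0) = 0: a(t) = 0. Taking ∫a(t)dt and applying v(0) = 15, we find v(t) = 15. The integral of velocity, with x(0) = 45, gives position: x(t) = 15·t + 45. From the given position equation x(t) = 15·t + 45, we substitute t = 2 to get x = 75.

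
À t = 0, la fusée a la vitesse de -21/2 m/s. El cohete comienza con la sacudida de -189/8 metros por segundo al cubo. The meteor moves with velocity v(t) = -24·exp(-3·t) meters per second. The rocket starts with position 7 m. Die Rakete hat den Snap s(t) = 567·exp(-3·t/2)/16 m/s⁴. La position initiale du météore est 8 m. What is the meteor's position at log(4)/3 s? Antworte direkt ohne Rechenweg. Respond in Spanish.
En t = log(4)/3, x = 2.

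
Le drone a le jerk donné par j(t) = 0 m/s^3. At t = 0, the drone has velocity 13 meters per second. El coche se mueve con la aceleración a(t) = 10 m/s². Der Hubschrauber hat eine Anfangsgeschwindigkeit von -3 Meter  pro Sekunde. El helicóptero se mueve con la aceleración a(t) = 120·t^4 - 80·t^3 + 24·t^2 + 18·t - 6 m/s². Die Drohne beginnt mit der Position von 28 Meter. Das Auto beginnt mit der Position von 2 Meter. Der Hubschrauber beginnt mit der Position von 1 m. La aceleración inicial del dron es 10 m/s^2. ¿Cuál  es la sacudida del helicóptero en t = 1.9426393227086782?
Partiendo de la aceleración a(t) = 120·t^4 - 80·t^3 + 24·t^2 + 18·t - 6, tomamos 1 derivada. La derivada de la aceleración da la sacudida: j(t) = 480·t^3 - 240·t^2 + 48·t + 18. De la ecuación de la sacudida j(t) = 480·t^3 - 240·t^2 + 48·t + 18, sustituimos t = 1.9426393227086782 para obtener j = 2724.51109857137.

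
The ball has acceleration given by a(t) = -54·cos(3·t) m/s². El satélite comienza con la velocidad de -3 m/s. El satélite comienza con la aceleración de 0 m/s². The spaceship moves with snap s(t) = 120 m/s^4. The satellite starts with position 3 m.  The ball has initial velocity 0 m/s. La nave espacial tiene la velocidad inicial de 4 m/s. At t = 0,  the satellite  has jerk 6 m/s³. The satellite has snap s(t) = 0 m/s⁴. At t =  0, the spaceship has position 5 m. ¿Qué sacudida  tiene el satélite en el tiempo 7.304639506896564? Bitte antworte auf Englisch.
We must find the integral of our snap equation s(t) = 0 1 time. Integrating snap and using the initial condition j(0) = 6, we get j(t) = 6. Using j(t) = 6 and substituting t = 7.304639506896564, we find j = 6.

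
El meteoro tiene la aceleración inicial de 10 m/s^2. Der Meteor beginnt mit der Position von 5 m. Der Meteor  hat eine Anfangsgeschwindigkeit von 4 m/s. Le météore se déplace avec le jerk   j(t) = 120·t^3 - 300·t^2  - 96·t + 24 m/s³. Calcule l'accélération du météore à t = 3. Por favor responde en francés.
Nous devons trouver l'intégrale de notre équation du jerk j(t) = 120·t^3 - 300·t^2 - 96·t + 24 1 fois. L'intégrale du jerk est l'accélération. En utilisant a(0) = 10, nous obtenons a(t) = 30·t^4 - 100·t^3 - 48·t^2 + 24·t + 10. Nous avons l'accélération a(t) = 30·t^4 - 100·t^3 - 48·t^2 + 24·t + 10. En substituant t = 3: a(3) = -620.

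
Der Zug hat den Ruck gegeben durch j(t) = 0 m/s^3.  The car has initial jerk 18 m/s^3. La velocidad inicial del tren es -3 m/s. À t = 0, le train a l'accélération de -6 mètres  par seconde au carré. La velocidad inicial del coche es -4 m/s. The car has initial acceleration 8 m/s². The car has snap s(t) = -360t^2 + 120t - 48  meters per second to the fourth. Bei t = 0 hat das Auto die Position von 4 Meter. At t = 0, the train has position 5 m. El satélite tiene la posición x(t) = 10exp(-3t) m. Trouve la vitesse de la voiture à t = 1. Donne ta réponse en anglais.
We must find the antiderivative of our snap equation s(t) = -360·t^2 + 120·t - 48 3 times. Finding the antiderivative of s(t) and using j(0) = 18: j(t) = -120·t^3 + 60·t^2 - 48·t + 18. The integral of jerk is acceleration. Using a(0) = 8, we get a(t) = -30·t^4 + 20·t^3 - 24·t^2 + 18·t + 8. Integrating acceleration and using the initial condition v(0) = -4, we get v(t) = -6·t^5 + 5·t^4 - 8·t^3 + 9·t^2 + 8·t - 4. Using v(t) = -6·t^5 + 5·t^4 - 8·t^3 + 9·t^2 + 8·t - 4 and substituting t = 1, we find v = 4.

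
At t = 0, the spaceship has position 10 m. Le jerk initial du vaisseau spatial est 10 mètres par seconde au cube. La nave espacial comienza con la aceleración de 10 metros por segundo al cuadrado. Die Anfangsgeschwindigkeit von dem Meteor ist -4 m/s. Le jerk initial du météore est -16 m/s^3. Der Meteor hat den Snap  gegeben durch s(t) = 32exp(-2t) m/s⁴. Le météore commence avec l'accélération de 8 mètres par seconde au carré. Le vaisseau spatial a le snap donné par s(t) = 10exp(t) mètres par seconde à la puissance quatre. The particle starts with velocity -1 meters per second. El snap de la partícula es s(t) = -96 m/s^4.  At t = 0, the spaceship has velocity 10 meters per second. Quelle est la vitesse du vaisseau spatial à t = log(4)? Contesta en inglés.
We must find the integral of our snap equation s(t) = 10·exp(t) 3 times. Finding the integral of s(t) and using j(0) = 10: j(t) = 10·exp(t). Taking ∫j(t)dt and applying a(0) = 10, we find a(t) = 10·exp(t). Finding the antiderivative of a(t) and using v(0) = 10: v(t) = 10·exp(t). We have velocity v(t) = 10·exp(t). Substituting t = log(4): v(log(4)) = 40.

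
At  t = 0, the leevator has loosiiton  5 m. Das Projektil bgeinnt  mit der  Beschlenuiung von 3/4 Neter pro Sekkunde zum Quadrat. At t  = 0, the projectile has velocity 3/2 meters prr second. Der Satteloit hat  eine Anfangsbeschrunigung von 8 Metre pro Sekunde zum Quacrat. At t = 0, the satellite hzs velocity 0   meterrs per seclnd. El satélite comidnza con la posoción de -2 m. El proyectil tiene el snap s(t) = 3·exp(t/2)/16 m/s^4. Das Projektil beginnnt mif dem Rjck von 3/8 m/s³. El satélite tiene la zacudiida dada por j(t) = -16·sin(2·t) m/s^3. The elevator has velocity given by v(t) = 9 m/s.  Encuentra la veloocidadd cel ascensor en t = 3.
Tenemos la velocidad v(t) = 9. Sustituyendo t = 3: v(3) = 9.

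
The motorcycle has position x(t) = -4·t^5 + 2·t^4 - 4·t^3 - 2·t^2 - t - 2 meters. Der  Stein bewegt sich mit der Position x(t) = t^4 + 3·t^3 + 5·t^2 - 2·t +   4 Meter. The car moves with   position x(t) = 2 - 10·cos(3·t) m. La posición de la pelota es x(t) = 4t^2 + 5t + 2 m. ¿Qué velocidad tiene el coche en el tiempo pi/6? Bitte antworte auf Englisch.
Starting from position x(t) = 2 - 10·cos(3·t), we take 1 derivative. Differentiating position, we get velocity: v(t) = 30·sin(3·t). Using v(t) = 30·sin(3·t) and substituting t = pi/6, we find v = 30.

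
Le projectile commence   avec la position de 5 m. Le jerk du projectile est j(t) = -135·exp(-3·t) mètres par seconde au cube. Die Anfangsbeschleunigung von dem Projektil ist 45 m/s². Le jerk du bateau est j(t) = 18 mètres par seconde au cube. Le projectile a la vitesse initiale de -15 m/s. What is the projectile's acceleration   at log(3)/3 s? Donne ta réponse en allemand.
Wir müssen das Integral unserer Gleichung für den Ruck j(t) = -135·exp(-3·t) 1-mal finden. Mit ∫j(t)dt und Anwendung von a(0) = 45, finden wir a(t) = 45·exp(-3·t). Mit a(t) = 45·exp(-3·t) und Einsetzen von t = log(3)/3, finden wir a = 15.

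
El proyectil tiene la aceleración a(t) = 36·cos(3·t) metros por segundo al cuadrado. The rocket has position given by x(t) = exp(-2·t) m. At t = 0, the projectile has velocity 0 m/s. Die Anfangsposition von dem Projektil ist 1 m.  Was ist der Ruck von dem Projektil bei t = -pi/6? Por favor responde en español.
Partiendo de la aceleración a(t) = 36·cos(3·t), tomamos 1 derivada. Derivando la aceleración, obtenemos la sacudida: j(t) = -108·sin(3·t). Usando j(t) = -108·sin(3·t) y sustituyendo t = -pi/6, encontramos j = 108.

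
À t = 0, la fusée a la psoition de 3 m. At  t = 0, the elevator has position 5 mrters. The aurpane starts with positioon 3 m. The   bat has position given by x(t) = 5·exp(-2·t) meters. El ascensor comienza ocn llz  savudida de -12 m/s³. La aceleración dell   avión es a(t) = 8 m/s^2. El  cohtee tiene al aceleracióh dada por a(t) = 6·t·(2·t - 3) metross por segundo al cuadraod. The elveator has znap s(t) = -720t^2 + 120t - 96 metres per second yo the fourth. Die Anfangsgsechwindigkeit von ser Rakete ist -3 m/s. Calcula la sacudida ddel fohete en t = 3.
Partiendo de la aceleración a(t) = 6·t·(2·t - 3), tomamos 1 derivada. Derivando la aceleración, obtenemos la sacudida: j(t) = 24·t - 18. Tenemos la sacudida j(t) = 24·t - 18. Sustituyendo t = 3: j(3) = 54.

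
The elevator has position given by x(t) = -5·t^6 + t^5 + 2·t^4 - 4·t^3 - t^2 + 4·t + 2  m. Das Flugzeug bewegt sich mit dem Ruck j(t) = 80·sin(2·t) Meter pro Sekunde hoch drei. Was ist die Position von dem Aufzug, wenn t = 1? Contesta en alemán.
Wir haben die Position x(t) = -5·t^6 + t^5 + 2·t^4 - 4·t^3 - t^2 + 4·t + 2. Durch Einsetzen von t = 1: x(1) = -1.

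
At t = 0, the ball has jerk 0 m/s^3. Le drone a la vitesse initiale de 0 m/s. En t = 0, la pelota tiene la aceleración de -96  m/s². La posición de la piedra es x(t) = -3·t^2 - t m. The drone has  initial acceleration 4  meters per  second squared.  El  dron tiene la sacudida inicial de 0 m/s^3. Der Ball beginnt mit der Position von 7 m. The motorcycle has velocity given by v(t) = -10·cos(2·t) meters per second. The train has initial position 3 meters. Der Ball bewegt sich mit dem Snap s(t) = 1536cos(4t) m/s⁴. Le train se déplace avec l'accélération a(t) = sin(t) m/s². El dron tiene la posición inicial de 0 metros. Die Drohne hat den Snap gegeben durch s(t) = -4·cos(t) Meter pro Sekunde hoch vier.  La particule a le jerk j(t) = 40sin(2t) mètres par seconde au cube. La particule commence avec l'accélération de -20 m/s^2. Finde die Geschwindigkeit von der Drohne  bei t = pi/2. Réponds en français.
Pour résoudre ceci, nous devons prendre 3 intégrales de notre équation du snap s(t) = -4·cos(t). La primitive du snap est le jerk. En utilisant j(0) = 0, nous obtenons j(t) = -4·sin(t). En prenant ∫j(t)dt et en appliquant a(0) = 4, nous trouvons a(t) = 4·cos(t). La primitive de l'accélération est la vitesse. En utilisant v(0) = 0, nous obtenons v(t) = 4·sin(t). Nous avons la vitesse v(t) = 4·sin(t). En substituant t = pi/2: v(pi/2) = 4.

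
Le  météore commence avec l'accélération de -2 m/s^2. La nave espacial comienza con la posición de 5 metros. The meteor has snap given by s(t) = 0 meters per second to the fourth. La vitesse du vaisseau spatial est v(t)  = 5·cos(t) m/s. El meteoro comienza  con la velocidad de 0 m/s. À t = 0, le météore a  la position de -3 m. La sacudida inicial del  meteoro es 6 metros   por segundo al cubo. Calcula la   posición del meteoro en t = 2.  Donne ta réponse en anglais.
Starting from snap s(t) = 0, we take 4 antiderivatives. The integral of snap, with j(0) = 6, gives jerk: j(t) = 6. Integrating jerk and using the initial condition a(0) = -2, we get a(t) = 6·t - 2. Integrating acceleration and using the initial condition v(0) = 0, we get v(t) = t·(3·t - 2). The integral of velocity is position. Using x(0) = -3, we get x(t) = t^3 - t^2 - 3. From the given position equation x(t) = t^3 - t^2 - 3, we substitute t = 2 to get x = 1.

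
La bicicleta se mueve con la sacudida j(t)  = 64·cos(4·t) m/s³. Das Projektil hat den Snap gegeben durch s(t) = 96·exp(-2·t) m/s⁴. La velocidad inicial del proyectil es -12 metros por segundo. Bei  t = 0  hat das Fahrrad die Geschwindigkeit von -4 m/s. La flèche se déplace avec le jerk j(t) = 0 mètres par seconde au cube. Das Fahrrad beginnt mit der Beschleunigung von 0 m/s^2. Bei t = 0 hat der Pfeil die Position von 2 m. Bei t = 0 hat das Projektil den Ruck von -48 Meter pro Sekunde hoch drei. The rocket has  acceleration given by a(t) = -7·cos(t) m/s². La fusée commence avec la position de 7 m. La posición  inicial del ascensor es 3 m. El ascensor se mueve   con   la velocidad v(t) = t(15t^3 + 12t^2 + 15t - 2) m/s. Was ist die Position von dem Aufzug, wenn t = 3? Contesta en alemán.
Ausgehend von der Geschwindigkeit v(t) = t·(15·t^3 + 12·t^2 + 15·t - 2), nehmen wir 1 Integral. Durch Integration von der Geschwindigkeit und Verwendung der Anfangsbedingung x(0) = 3, erhalten wir x(t) = 3·t^5 + 3·t^4 + 5·t^3 - t^2 + 3. Aus der Gleichung für die Position x(t) = 3·t^5 + 3·t^4 + 5·t^3 - t^2 + 3, setzen wir t = 3 ein und erhalten x = 1101.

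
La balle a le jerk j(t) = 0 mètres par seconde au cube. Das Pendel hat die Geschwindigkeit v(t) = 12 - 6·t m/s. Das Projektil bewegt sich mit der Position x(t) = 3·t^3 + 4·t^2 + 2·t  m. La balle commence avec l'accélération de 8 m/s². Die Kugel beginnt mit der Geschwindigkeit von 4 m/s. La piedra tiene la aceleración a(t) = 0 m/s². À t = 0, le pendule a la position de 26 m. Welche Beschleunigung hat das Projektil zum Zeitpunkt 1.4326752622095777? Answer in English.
We must differentiate our position equation x(t) = 3·t^3 + 4·t^2 + 2·t 2 times. The derivative of position gives velocity: v(t) = 9·t^2 + 8·t + 2. Taking d/dt of v(t), we find a(t) = 18·t + 8. Using a(t) = 18·t + 8 and substituting t = 1.4326752622095777, we find a = 33.7881547197724.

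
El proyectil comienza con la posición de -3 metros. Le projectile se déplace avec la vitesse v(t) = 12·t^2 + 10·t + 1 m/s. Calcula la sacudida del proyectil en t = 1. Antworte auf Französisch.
Nous devons dériver notre équation de la vitesse v(t) = 12·t^2 + 10·t + 1 2 fois. En prenant d/dt de v(t), nous trouvons a(t) = 24·t + 10. En dérivant l'accélération, nous obtenons le jerk: j(t) = 24. Nous avons le jerk j(t) = 24. En substituant t = 1: j(1) = 24.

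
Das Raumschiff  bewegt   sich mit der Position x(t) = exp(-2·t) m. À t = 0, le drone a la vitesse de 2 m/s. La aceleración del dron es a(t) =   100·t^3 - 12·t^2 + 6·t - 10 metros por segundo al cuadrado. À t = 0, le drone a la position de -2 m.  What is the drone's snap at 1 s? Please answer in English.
Starting from acceleration a(t) = 100·t^3 - 12·t^2 + 6·t - 10, we take 2 derivatives. Taking d/dt of a(t), we find j(t) = 300·t^2 - 24·t + 6. The derivative of jerk gives snap: s(t) = 600·t - 24. From the given snap equation s(t) = 600·t - 24, we substitute t = 1 to get s = 576.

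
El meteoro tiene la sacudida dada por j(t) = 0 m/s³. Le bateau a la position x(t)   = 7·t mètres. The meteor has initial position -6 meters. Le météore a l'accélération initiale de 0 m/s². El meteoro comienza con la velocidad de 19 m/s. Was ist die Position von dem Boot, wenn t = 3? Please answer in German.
Aus der Gleichung für die Position x(t) = 7·t, setzen wir t = 3 ein und erhalten x = 21.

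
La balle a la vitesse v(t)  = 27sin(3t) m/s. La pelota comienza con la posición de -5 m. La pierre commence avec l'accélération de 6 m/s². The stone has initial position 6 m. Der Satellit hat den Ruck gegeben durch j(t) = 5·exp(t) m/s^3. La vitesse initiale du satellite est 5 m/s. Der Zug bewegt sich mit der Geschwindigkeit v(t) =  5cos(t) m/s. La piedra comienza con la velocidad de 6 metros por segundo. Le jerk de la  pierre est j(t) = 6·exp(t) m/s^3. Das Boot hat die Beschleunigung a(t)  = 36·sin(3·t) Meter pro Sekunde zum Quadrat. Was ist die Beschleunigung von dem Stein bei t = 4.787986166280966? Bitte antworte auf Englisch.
To find the answer, we compute 1 antiderivative of j(t) = 6·exp(t). The integral of jerk is acceleration. Using a(0) = 6, we get a(t) = 6·exp(t). From the given acceleration equation a(t) = 6·exp(t), we substitute t = 4.787986166280966 to get a = 720.356072937383.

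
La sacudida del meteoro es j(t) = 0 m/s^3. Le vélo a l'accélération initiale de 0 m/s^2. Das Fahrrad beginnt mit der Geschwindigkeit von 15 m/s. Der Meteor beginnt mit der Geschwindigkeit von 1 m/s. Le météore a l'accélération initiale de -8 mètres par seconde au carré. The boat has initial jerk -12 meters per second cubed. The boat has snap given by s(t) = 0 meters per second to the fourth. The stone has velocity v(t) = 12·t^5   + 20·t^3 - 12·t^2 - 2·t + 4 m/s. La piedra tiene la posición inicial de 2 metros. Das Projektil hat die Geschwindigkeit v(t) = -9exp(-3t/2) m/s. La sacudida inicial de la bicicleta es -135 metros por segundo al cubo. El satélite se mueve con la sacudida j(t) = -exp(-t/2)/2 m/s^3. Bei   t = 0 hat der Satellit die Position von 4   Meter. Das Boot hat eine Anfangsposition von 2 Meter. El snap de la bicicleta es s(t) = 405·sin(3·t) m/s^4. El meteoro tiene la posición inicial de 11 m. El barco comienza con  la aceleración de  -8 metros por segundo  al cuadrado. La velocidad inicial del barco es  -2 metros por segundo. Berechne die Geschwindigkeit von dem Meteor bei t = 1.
Wir müssen die Stammfunktion unserer Gleichung für den Ruck j(t) = 0 2-mal finden. Durch Integration von dem Ruck und Verwendung der Anfangsbedingung a(0) = -8, erhalten wir a(t) = -8. Die Stammfunktion von der Beschleunigung ist die Geschwindigkeit. Mit v(0) = 1 erhalten wir v(t) = 1 - 8·t. Aus der Gleichung für die Geschwindigkeit v(t) = 1 - 8·t, setzen wir t = 1 ein und erhalten v = -7.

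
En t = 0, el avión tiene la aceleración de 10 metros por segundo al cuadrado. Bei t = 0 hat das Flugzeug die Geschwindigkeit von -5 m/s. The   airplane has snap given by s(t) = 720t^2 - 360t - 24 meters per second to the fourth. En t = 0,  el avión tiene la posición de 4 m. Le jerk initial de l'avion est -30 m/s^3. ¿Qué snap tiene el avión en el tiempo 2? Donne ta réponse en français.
En utilisant s(t) = 720·t^2 - 360·t - 24 et en substituant t = 2, nous trouvons s = 2136.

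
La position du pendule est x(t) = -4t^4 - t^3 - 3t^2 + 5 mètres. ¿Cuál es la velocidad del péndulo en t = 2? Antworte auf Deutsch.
Ausgehend von der Position x(t) = -4·t^4 - t^3 - 3·t^2 + 5, nehmen wir 1 Ableitung. Die Ableitung von der Position ergibt die Geschwindigkeit: v(t) = -16·t^3 - 3·t^2 - 6·t. Wir haben die Geschwindigkeit v(t) = -16·t^3 - 3·t^2 - 6·t. Durch Einsetzen von t = 2: v(2) = -152.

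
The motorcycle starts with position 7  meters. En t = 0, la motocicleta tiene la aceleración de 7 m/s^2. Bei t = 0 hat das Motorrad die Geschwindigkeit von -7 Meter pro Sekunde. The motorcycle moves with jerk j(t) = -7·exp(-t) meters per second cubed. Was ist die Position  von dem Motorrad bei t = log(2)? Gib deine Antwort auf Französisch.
Nous devons intégrer notre équation du jerk j(t) = -7·exp(-t) 3 fois. L'intégrale du jerk est l'accélération. En utilisant a(0) = 7, nous obtenons a(t) = 7·exp(-t). La primitive de l'accélération, avec v(0) = -7, donne la vitesse: v(t) = -7·exp(-t). L'intégrale de la vitesse est la position. En utilisant x(0) = 7, nous obtenons x(t) = 7·exp(-t). Nous avons la position x(t) = 7·exp(-t). En substituant t = log(2): x(log(2)) = 7/2.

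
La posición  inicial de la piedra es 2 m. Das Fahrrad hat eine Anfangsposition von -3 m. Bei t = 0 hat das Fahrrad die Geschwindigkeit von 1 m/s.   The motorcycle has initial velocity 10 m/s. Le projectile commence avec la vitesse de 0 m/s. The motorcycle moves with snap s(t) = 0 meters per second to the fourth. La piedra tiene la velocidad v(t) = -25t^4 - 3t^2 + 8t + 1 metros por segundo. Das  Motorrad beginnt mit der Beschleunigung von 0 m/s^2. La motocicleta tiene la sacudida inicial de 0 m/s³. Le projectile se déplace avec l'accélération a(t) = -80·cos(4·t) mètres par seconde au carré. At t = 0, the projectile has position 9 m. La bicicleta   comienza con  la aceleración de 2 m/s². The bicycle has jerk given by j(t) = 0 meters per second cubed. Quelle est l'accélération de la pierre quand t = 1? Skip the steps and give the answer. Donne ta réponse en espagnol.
En t = 1, a = -98.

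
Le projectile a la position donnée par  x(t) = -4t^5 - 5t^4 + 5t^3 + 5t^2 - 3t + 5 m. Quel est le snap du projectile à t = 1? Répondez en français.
En partant de la position x(t) = -4·t^5 - 5·t^4 + 5·t^3 + 5·t^2 - 3·t + 5, nous prenons 4 dérivées. En prenant d/dt de x(t), nous trouvons v(t) = -20·t^4 - 20·t^3 + 15·t^2 + 10·t - 3. La dérivée de la vitesse donne l'accélération: a(t) = -80·t^3 - 60·t^2 + 30·t + 10. La dérivée de l'accélération donne le jerk: j(t) = -240·t^2 - 120·t + 30. En dérivant le jerk, nous obtenons le snap: s(t) = -480·t - 120. De l'équation du snap s(t) = -480·t - 120, nous substituons t = 1 pour obtenir s = -600.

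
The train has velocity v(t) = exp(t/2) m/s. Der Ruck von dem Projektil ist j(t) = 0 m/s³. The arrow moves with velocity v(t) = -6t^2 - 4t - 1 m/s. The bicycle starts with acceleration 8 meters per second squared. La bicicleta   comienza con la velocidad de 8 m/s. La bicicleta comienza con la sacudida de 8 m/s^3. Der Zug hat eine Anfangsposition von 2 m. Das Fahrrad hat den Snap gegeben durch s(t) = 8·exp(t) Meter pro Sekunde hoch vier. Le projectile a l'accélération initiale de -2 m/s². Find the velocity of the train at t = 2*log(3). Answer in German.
Wir haben die Geschwindigkeit v(t) = exp(t/2). Durch Einsetzen von t = 2*log(3): v(2*log(3)) = 3.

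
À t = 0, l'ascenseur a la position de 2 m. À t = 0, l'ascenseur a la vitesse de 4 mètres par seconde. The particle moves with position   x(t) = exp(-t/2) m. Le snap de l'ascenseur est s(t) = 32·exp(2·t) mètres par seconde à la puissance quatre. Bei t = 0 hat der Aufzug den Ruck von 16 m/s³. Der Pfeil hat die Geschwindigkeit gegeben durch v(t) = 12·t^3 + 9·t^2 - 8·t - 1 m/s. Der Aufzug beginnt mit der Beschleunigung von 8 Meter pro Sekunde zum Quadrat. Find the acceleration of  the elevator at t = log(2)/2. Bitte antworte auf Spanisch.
Debemos encontrar la integral de nuestra ecuación del snap s(t) = 32·exp(2·t) 2 veces. Tomando ∫s(t)dt y aplicando j(0) = 16, encontramos j(t) = 16·exp(2·t). La integral de la sacudida es la aceleración. Usando a(0) = 8, obtenemos a(t) = 8·exp(2·t). Usando a(t) = 8·exp(2·t) y sustituyendo t = log(2)/2, encontramos a = 16.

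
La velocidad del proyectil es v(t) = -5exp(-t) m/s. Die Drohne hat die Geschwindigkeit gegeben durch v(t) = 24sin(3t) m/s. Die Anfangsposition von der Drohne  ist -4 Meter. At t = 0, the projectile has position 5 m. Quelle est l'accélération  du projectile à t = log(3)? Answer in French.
En partant de la vitesse v(t) = -5·exp(-t), nous prenons 1 dérivée. En dérivant la vitesse, nous obtenons l'accélération: a(t) = 5·exp(-t). Nous avons l'accélération a(t) = 5·exp(-t). En substituant t = log(3): a(log(3)) = 5/3.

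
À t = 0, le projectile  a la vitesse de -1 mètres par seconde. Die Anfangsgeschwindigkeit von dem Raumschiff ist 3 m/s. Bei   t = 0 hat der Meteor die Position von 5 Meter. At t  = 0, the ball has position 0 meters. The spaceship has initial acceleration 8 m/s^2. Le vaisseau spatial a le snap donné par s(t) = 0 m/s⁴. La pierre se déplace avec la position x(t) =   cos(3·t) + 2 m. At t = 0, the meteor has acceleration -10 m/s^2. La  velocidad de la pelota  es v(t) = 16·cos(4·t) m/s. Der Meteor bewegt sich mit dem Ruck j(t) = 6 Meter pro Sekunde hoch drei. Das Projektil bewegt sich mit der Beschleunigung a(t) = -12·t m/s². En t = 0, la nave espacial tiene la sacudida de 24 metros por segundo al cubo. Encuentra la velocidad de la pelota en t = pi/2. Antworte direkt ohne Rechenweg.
La respuesta es 16.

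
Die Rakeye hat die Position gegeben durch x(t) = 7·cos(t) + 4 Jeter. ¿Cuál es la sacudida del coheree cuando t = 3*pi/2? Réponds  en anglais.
To solve this, we need to take 3 derivatives of our position equation x(t) = 7·cos(t) + 4. The derivative of position gives velocity: v(t) = -7·sin(t). Taking d/dt of v(t), we find a(t) = -7·cos(t). Taking d/dt of a(t), we find j(t) = 7·sin(t). We have jerk j(t) = 7·sin(t). Substituting t = 3*pi/2: j(3*pi/2) = -7.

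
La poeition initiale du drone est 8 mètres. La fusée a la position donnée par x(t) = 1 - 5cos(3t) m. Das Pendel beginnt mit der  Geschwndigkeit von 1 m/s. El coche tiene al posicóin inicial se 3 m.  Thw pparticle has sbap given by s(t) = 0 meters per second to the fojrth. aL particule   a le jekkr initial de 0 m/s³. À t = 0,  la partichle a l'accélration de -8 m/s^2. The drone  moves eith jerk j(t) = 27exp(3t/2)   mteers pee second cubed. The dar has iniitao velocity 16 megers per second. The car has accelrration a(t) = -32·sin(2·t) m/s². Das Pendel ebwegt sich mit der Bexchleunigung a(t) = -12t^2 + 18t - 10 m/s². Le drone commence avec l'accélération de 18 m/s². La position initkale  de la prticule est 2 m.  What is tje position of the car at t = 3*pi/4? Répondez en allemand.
Wir müssen die Stammfunktion unserer Gleichung für die Beschleunigung a(t) = -32·sin(2·t) 2-mal finden. Die Stammfunktion von der Beschleunigung, mit v(0) = 16, ergibt die Geschwindigkeit: v(t) = 16·cos(2·t). Mit ∫v(t)dt und Anwendung von x(0) = 3, finden wir x(t) = 8·sin(2·t) + 3. Mit x(t) = 8·sin(2·t) + 3 und Einsetzen von t = 3*pi/4, finden wir x = -5.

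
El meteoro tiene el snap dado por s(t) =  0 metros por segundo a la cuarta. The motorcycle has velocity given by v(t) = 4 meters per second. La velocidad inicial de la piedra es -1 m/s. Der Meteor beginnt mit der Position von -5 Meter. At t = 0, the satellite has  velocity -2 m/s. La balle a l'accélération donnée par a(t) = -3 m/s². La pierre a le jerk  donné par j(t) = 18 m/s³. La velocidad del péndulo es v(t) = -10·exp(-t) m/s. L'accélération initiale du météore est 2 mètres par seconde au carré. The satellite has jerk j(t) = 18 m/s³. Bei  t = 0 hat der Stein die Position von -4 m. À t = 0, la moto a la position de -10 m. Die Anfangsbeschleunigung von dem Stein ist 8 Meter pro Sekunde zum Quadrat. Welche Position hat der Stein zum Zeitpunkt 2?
Um dies zu lösen, müssen wir 3 Stammfunktionen unserer Gleichung für den Ruck j(t) = 18 finden. Durch Integration von dem Ruck und Verwendung der Anfangsbedingung a(0) = 8, erhalten wir a(t) = 18·t + 8. Das Integral von der Beschleunigung, mit v(0) = -1, ergibt die Geschwindigkeit: v(t) = 9·t^2 + 8·t - 1. Das Integral von der Geschwindigkeit ist die Position. Mit x(0) = -4 erhalten wir x(t) = 3·t^3 + 4·t^2 - t - 4. Mit x(t) = 3·t^3 + 4·t^2 - t - 4 und Einsetzen von t = 2, finden wir x = 34.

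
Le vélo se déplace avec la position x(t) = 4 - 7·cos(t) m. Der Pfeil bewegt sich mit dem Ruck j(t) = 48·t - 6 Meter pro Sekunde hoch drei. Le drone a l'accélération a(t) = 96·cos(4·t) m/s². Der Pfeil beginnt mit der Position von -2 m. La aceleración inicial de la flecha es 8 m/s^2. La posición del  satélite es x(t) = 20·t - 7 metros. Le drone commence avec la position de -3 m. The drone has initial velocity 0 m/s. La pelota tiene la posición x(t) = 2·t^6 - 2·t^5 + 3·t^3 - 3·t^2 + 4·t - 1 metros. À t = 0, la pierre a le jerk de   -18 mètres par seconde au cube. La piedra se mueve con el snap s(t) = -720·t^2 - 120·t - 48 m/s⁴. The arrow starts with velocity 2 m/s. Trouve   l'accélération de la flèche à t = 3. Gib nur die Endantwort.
L'accélération à t = 3 est a = 206.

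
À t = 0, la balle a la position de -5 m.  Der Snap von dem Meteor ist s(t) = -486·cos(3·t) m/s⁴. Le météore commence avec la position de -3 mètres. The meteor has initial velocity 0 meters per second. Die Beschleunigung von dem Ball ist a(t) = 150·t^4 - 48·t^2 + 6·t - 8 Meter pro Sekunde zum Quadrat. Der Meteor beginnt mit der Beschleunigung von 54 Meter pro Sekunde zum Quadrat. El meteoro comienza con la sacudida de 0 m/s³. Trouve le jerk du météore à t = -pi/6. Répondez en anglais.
To find the answer, we compute 1 integral of s(t) = -486·cos(3·t). Finding the integral of s(t) and using j(0) = 0: j(t) = -162·sin(3·t). Using j(t) = -162·sin(3·t) and substituting t = -pi/6, we find j = 162.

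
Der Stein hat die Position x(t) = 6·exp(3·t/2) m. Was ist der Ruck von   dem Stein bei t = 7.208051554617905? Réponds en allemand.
Wir müssen unsere Gleichung für die Position x(t) = 6·exp(3·t/2) 3-mal ableiten. Die Ableitung von der Position ergibt die Geschwindigkeit: v(t) = 9·exp(3·t/2). Die Ableitung von der Geschwindigkeit ergibt die Beschleunigung: a(t) = 27·exp(3·t/2)/2. Mit d/dt von a(t) finden wir j(t) = 81·exp(3·t/2)/4. Mit j(t) = 81·exp(3·t/2)/4 und Einsetzen von t = 7.208051554617905, finden wir j = 1004732.73167890.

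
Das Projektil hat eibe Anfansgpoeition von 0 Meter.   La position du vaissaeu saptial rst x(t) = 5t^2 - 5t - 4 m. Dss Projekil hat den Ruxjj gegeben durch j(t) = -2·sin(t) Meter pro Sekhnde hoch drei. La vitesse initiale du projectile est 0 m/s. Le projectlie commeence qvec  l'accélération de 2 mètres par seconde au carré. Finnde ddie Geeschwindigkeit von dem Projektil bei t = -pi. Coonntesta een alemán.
Wir müssen das Integral unserer Gleichung für den Ruck j(t) = -2·sin(t) 2-mal finden. Mit ∫j(t)dt und Anwendung von a(0) = 2, finden wir a(t) = 2·cos(t). Durch Integration von der Beschleunigung und Verwendung der Anfangsbedingung v(0) = 0, erhalten wir v(t) = 2·sin(t). Aus der Gleichung für die Geschwindigkeit v(t) = 2·sin(t), setzen wir t = -pi ein und erhalten v = 0.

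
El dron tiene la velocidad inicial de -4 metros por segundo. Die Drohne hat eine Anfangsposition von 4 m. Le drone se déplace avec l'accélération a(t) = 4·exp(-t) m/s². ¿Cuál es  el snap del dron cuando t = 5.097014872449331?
Partiendo de la aceleración a(t) = 4·exp(-t), tomamos 2 derivadas. Tomando d/dt de a(t), encontramos j(t) = -4·exp(-t). La derivada de la sacudida da el snap: s(t) = 4·exp(-t). Tenemos el snap s(t) = 4·exp(-t). Sustituyendo t = 5.097014872449331: s(5.097014872449331) = 0.0244598932908819.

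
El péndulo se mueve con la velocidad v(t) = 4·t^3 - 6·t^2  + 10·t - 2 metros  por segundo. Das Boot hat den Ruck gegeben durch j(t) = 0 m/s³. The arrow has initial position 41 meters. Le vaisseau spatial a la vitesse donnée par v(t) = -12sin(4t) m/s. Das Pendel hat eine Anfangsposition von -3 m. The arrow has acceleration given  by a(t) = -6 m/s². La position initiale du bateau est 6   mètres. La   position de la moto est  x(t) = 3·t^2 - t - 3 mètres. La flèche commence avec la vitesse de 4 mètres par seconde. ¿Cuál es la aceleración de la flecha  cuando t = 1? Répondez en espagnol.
Usando a(t) = -6 y sustituyendo t = 1, encontramos a = -6.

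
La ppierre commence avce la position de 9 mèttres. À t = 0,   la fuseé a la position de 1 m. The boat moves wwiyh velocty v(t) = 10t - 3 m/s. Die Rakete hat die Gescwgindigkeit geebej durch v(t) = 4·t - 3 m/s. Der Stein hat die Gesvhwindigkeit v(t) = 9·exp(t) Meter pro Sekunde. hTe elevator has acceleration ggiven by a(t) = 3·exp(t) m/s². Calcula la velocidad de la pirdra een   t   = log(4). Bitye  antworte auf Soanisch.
Usando v(t) = 9·exp(t) y sustituyendo t = log(4), encontramos v = 36.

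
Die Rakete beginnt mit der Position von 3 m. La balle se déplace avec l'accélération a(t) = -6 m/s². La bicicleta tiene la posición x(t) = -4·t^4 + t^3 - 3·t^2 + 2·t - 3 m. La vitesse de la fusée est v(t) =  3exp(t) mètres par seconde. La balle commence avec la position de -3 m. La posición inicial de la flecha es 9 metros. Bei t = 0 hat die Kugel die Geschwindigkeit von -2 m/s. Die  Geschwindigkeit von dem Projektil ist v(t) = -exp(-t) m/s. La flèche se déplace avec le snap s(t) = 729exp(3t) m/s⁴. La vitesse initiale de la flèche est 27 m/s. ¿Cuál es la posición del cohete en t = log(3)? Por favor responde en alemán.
Ausgehend von der Geschwindigkeit v(t) = 3·exp(t), nehmen wir 1 Stammfunktion. Die Stammfunktion von der Geschwindigkeit, mit x(0) = 3, ergibt die Position: x(t) = 3·exp(t). Aus der Gleichung für die Position x(t) = 3·exp(t), setzen wir t = log(3) ein und erhalten x = 9.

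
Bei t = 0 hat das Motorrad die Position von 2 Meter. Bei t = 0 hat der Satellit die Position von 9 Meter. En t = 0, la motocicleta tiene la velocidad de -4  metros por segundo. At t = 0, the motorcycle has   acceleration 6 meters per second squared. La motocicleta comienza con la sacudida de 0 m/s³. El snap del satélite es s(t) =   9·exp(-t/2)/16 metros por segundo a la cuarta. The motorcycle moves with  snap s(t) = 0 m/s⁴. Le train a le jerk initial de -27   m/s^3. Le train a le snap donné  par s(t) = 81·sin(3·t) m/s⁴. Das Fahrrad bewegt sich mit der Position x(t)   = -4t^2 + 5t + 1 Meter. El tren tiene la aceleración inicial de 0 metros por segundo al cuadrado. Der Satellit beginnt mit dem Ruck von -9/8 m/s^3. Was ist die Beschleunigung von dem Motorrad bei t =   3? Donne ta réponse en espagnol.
Partiendo del snap s(t) = 0, tomamos 2 antiderivadas. Tomando ∫s(t)dt y aplicando j(0) = 0, encontramos j(t) = 0. La antiderivada de la sacudida, con a(0) = 6, da la aceleración: a(t) = 6. Tenemos la aceleración a(t) = 6. Sustituyendo t = 3: a(3) = 6.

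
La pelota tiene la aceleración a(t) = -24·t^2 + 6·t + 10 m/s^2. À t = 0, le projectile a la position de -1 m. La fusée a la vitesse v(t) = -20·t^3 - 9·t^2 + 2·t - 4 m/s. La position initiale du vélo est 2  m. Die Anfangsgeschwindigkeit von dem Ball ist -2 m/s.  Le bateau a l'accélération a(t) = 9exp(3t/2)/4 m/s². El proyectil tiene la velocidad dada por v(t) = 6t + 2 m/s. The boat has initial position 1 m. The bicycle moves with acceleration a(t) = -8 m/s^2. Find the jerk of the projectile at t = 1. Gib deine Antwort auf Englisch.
We must differentiate our velocity equation v(t) = 6·t + 2 2 times. Taking d/dt of v(t), we find a(t) = 6. Taking d/dt of a(t), we find j(t) = 0. From the given jerk equation j(t) = 0, we substitute t = 1 to get j = 0.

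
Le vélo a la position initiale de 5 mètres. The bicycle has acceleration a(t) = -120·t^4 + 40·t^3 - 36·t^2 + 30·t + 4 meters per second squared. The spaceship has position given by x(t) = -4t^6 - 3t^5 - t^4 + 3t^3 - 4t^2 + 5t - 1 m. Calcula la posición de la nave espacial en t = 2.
De la ecuación de la posición x(t) = -4·t^6 - 3·t^5 - t^4 + 3·t^3 - 4·t^2 + 5·t - 1, sustituimos t = 2 para obtener x = -351.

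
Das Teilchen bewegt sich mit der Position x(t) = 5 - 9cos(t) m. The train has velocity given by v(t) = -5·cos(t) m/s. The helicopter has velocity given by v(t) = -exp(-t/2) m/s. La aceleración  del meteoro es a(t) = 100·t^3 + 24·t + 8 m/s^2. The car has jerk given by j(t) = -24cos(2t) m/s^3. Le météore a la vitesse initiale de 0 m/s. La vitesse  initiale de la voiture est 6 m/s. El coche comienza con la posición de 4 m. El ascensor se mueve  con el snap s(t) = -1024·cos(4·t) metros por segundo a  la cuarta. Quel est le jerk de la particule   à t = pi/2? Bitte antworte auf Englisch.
Starting from position x(t) = 5 - 9·cos(t), we take 3 derivatives. Differentiating position, we get velocity: v(t) = 9·sin(t). The derivative of velocity gives acceleration: a(t) = 9·cos(t). The derivative of acceleration gives jerk: j(t) = -9·sin(t). From the given jerk equation j(t) = -9·sin(t), we substitute t = pi/2 to get j = -9.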